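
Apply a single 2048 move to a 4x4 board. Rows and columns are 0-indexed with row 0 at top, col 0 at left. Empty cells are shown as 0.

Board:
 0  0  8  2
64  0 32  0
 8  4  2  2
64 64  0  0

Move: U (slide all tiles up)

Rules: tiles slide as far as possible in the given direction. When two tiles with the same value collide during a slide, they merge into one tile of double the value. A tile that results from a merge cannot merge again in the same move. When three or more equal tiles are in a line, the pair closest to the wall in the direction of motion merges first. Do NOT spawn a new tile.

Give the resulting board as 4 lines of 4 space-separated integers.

Answer: 64  4  8  4
 8 64 32  0
64  0  2  0
 0  0  0  0

Derivation:
Slide up:
col 0: [0, 64, 8, 64] -> [64, 8, 64, 0]
col 1: [0, 0, 4, 64] -> [4, 64, 0, 0]
col 2: [8, 32, 2, 0] -> [8, 32, 2, 0]
col 3: [2, 0, 2, 0] -> [4, 0, 0, 0]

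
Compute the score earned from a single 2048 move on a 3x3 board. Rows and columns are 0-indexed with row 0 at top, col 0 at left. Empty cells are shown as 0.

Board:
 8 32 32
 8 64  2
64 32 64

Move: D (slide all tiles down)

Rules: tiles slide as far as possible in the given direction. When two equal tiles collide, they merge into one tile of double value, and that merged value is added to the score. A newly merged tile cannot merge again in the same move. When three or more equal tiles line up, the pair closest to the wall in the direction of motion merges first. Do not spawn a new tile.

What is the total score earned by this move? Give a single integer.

Slide down:
col 0: [8, 8, 64] -> [0, 16, 64]  score +16 (running 16)
col 1: [32, 64, 32] -> [32, 64, 32]  score +0 (running 16)
col 2: [32, 2, 64] -> [32, 2, 64]  score +0 (running 16)
Board after move:
 0 32 32
16 64  2
64 32 64

Answer: 16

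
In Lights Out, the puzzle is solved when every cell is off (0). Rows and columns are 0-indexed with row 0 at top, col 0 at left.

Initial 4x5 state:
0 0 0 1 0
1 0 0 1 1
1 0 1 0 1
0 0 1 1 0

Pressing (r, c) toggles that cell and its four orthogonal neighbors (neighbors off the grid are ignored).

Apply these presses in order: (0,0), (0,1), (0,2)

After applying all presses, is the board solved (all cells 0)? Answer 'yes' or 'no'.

Answer: no

Derivation:
After press 1 at (0,0):
1 1 0 1 0
0 0 0 1 1
1 0 1 0 1
0 0 1 1 0

After press 2 at (0,1):
0 0 1 1 0
0 1 0 1 1
1 0 1 0 1
0 0 1 1 0

After press 3 at (0,2):
0 1 0 0 0
0 1 1 1 1
1 0 1 0 1
0 0 1 1 0

Lights still on: 10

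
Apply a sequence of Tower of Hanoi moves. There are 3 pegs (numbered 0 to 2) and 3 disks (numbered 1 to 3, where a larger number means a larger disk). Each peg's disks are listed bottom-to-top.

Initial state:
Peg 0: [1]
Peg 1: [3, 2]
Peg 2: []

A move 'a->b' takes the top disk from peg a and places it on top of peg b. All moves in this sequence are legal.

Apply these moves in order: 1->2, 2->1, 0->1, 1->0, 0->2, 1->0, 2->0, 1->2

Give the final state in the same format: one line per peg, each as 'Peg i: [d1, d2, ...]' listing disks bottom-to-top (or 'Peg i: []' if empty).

Answer: Peg 0: [2, 1]
Peg 1: []
Peg 2: [3]

Derivation:
After move 1 (1->2):
Peg 0: [1]
Peg 1: [3]
Peg 2: [2]

After move 2 (2->1):
Peg 0: [1]
Peg 1: [3, 2]
Peg 2: []

After move 3 (0->1):
Peg 0: []
Peg 1: [3, 2, 1]
Peg 2: []

After move 4 (1->0):
Peg 0: [1]
Peg 1: [3, 2]
Peg 2: []

After move 5 (0->2):
Peg 0: []
Peg 1: [3, 2]
Peg 2: [1]

After move 6 (1->0):
Peg 0: [2]
Peg 1: [3]
Peg 2: [1]

After move 7 (2->0):
Peg 0: [2, 1]
Peg 1: [3]
Peg 2: []

After move 8 (1->2):
Peg 0: [2, 1]
Peg 1: []
Peg 2: [3]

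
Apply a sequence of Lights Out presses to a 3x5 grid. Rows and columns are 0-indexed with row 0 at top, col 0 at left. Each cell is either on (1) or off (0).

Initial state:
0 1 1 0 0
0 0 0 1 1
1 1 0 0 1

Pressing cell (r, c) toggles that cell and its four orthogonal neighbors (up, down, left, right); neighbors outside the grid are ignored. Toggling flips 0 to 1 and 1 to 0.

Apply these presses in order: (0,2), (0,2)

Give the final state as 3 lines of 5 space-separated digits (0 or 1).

After press 1 at (0,2):
0 0 0 1 0
0 0 1 1 1
1 1 0 0 1

After press 2 at (0,2):
0 1 1 0 0
0 0 0 1 1
1 1 0 0 1

Answer: 0 1 1 0 0
0 0 0 1 1
1 1 0 0 1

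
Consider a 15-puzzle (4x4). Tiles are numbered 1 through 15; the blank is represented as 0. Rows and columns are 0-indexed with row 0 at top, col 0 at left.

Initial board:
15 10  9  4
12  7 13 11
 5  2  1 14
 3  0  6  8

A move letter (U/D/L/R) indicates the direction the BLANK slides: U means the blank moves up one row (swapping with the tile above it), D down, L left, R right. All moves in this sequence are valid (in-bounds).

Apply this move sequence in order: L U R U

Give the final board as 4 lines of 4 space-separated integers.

Answer: 15 10  9  4
12  0 13 11
 2  7  1 14
 5  3  6  8

Derivation:
After move 1 (L):
15 10  9  4
12  7 13 11
 5  2  1 14
 0  3  6  8

After move 2 (U):
15 10  9  4
12  7 13 11
 0  2  1 14
 5  3  6  8

After move 3 (R):
15 10  9  4
12  7 13 11
 2  0  1 14
 5  3  6  8

After move 4 (U):
15 10  9  4
12  0 13 11
 2  7  1 14
 5  3  6  8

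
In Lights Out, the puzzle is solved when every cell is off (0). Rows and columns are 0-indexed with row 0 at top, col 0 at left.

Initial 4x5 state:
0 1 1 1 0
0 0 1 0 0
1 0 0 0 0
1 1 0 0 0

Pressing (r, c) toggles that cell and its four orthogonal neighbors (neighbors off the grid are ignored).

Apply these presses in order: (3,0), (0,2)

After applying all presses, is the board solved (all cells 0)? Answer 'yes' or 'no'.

After press 1 at (3,0):
0 1 1 1 0
0 0 1 0 0
0 0 0 0 0
0 0 0 0 0

After press 2 at (0,2):
0 0 0 0 0
0 0 0 0 0
0 0 0 0 0
0 0 0 0 0

Lights still on: 0

Answer: yes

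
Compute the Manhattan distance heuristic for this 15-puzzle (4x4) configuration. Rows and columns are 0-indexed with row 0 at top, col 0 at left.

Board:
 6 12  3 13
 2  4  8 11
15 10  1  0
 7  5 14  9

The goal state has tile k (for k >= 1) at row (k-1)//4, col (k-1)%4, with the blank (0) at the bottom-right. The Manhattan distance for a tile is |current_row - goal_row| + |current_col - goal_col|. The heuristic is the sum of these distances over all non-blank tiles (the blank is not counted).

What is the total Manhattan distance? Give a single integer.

Answer: 39

Derivation:
Tile 6: at (0,0), goal (1,1), distance |0-1|+|0-1| = 2
Tile 12: at (0,1), goal (2,3), distance |0-2|+|1-3| = 4
Tile 3: at (0,2), goal (0,2), distance |0-0|+|2-2| = 0
Tile 13: at (0,3), goal (3,0), distance |0-3|+|3-0| = 6
Tile 2: at (1,0), goal (0,1), distance |1-0|+|0-1| = 2
Tile 4: at (1,1), goal (0,3), distance |1-0|+|1-3| = 3
Tile 8: at (1,2), goal (1,3), distance |1-1|+|2-3| = 1
Tile 11: at (1,3), goal (2,2), distance |1-2|+|3-2| = 2
Tile 15: at (2,0), goal (3,2), distance |2-3|+|0-2| = 3
Tile 10: at (2,1), goal (2,1), distance |2-2|+|1-1| = 0
Tile 1: at (2,2), goal (0,0), distance |2-0|+|2-0| = 4
Tile 7: at (3,0), goal (1,2), distance |3-1|+|0-2| = 4
Tile 5: at (3,1), goal (1,0), distance |3-1|+|1-0| = 3
Tile 14: at (3,2), goal (3,1), distance |3-3|+|2-1| = 1
Tile 9: at (3,3), goal (2,0), distance |3-2|+|3-0| = 4
Sum: 2 + 4 + 0 + 6 + 2 + 3 + 1 + 2 + 3 + 0 + 4 + 4 + 3 + 1 + 4 = 39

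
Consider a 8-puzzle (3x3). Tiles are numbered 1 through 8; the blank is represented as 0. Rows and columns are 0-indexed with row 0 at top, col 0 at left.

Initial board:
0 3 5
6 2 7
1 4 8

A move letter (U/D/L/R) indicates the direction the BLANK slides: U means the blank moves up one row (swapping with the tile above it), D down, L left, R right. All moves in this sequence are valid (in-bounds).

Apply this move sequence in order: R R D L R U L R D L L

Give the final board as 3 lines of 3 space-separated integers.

Answer: 3 5 7
0 6 2
1 4 8

Derivation:
After move 1 (R):
3 0 5
6 2 7
1 4 8

After move 2 (R):
3 5 0
6 2 7
1 4 8

After move 3 (D):
3 5 7
6 2 0
1 4 8

After move 4 (L):
3 5 7
6 0 2
1 4 8

After move 5 (R):
3 5 7
6 2 0
1 4 8

After move 6 (U):
3 5 0
6 2 7
1 4 8

After move 7 (L):
3 0 5
6 2 7
1 4 8

After move 8 (R):
3 5 0
6 2 7
1 4 8

After move 9 (D):
3 5 7
6 2 0
1 4 8

After move 10 (L):
3 5 7
6 0 2
1 4 8

After move 11 (L):
3 5 7
0 6 2
1 4 8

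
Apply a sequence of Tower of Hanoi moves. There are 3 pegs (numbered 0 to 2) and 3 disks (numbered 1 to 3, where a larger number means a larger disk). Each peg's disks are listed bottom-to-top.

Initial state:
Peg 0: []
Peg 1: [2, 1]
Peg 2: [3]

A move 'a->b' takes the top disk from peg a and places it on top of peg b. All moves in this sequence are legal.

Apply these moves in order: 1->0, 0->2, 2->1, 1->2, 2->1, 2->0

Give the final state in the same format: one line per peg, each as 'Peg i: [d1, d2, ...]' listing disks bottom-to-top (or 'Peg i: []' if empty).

Answer: Peg 0: [3]
Peg 1: [2, 1]
Peg 2: []

Derivation:
After move 1 (1->0):
Peg 0: [1]
Peg 1: [2]
Peg 2: [3]

After move 2 (0->2):
Peg 0: []
Peg 1: [2]
Peg 2: [3, 1]

After move 3 (2->1):
Peg 0: []
Peg 1: [2, 1]
Peg 2: [3]

After move 4 (1->2):
Peg 0: []
Peg 1: [2]
Peg 2: [3, 1]

After move 5 (2->1):
Peg 0: []
Peg 1: [2, 1]
Peg 2: [3]

After move 6 (2->0):
Peg 0: [3]
Peg 1: [2, 1]
Peg 2: []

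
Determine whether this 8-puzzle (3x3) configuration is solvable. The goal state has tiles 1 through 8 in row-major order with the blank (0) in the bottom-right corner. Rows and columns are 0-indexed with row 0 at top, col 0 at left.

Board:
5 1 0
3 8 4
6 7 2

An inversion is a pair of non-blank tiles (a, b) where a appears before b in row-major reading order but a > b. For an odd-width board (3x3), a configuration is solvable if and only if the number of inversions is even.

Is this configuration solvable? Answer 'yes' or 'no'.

Answer: yes

Derivation:
Inversions (pairs i<j in row-major order where tile[i] > tile[j] > 0): 12
12 is even, so the puzzle is solvable.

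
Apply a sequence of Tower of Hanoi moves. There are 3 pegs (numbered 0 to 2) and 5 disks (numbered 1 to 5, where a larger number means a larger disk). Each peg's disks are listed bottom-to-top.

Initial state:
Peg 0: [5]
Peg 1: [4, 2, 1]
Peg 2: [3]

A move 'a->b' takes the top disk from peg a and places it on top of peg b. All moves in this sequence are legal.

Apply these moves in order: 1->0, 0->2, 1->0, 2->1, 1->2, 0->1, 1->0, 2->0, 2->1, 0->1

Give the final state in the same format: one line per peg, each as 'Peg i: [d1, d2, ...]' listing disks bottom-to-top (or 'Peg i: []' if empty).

After move 1 (1->0):
Peg 0: [5, 1]
Peg 1: [4, 2]
Peg 2: [3]

After move 2 (0->2):
Peg 0: [5]
Peg 1: [4, 2]
Peg 2: [3, 1]

After move 3 (1->0):
Peg 0: [5, 2]
Peg 1: [4]
Peg 2: [3, 1]

After move 4 (2->1):
Peg 0: [5, 2]
Peg 1: [4, 1]
Peg 2: [3]

After move 5 (1->2):
Peg 0: [5, 2]
Peg 1: [4]
Peg 2: [3, 1]

After move 6 (0->1):
Peg 0: [5]
Peg 1: [4, 2]
Peg 2: [3, 1]

After move 7 (1->0):
Peg 0: [5, 2]
Peg 1: [4]
Peg 2: [3, 1]

After move 8 (2->0):
Peg 0: [5, 2, 1]
Peg 1: [4]
Peg 2: [3]

After move 9 (2->1):
Peg 0: [5, 2, 1]
Peg 1: [4, 3]
Peg 2: []

After move 10 (0->1):
Peg 0: [5, 2]
Peg 1: [4, 3, 1]
Peg 2: []

Answer: Peg 0: [5, 2]
Peg 1: [4, 3, 1]
Peg 2: []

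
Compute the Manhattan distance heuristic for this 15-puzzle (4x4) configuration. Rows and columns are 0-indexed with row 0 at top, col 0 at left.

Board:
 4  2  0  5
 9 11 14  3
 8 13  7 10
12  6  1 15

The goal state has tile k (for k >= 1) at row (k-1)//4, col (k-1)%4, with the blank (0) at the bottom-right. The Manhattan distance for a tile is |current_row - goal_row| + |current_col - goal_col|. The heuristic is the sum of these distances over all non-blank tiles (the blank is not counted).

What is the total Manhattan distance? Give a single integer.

Tile 4: (0,0)->(0,3) = 3
Tile 2: (0,1)->(0,1) = 0
Tile 5: (0,3)->(1,0) = 4
Tile 9: (1,0)->(2,0) = 1
Tile 11: (1,1)->(2,2) = 2
Tile 14: (1,2)->(3,1) = 3
Tile 3: (1,3)->(0,2) = 2
Tile 8: (2,0)->(1,3) = 4
Tile 13: (2,1)->(3,0) = 2
Tile 7: (2,2)->(1,2) = 1
Tile 10: (2,3)->(2,1) = 2
Tile 12: (3,0)->(2,3) = 4
Tile 6: (3,1)->(1,1) = 2
Tile 1: (3,2)->(0,0) = 5
Tile 15: (3,3)->(3,2) = 1
Sum: 3 + 0 + 4 + 1 + 2 + 3 + 2 + 4 + 2 + 1 + 2 + 4 + 2 + 5 + 1 = 36

Answer: 36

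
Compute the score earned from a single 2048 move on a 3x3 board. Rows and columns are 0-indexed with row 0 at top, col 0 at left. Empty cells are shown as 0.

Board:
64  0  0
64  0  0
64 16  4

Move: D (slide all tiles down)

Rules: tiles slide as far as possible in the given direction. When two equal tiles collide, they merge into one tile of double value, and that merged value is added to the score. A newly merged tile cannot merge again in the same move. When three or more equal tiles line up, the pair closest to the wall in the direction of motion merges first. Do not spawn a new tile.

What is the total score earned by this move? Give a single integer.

Answer: 128

Derivation:
Slide down:
col 0: [64, 64, 64] -> [0, 64, 128]  score +128 (running 128)
col 1: [0, 0, 16] -> [0, 0, 16]  score +0 (running 128)
col 2: [0, 0, 4] -> [0, 0, 4]  score +0 (running 128)
Board after move:
  0   0   0
 64   0   0
128  16   4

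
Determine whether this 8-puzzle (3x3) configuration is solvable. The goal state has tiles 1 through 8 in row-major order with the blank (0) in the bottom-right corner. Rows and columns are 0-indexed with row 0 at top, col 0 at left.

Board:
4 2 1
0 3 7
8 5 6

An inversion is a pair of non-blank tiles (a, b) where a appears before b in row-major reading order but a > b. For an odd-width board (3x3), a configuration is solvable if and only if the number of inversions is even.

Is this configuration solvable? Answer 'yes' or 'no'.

Inversions (pairs i<j in row-major order where tile[i] > tile[j] > 0): 8
8 is even, so the puzzle is solvable.

Answer: yes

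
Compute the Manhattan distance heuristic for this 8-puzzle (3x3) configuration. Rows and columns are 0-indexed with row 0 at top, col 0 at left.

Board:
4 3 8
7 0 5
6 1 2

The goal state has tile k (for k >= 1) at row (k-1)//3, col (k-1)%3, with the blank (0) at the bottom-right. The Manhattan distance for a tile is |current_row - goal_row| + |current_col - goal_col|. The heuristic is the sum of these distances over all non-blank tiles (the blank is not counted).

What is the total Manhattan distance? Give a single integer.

Answer: 16

Derivation:
Tile 4: (0,0)->(1,0) = 1
Tile 3: (0,1)->(0,2) = 1
Tile 8: (0,2)->(2,1) = 3
Tile 7: (1,0)->(2,0) = 1
Tile 5: (1,2)->(1,1) = 1
Tile 6: (2,0)->(1,2) = 3
Tile 1: (2,1)->(0,0) = 3
Tile 2: (2,2)->(0,1) = 3
Sum: 1 + 1 + 3 + 1 + 1 + 3 + 3 + 3 = 16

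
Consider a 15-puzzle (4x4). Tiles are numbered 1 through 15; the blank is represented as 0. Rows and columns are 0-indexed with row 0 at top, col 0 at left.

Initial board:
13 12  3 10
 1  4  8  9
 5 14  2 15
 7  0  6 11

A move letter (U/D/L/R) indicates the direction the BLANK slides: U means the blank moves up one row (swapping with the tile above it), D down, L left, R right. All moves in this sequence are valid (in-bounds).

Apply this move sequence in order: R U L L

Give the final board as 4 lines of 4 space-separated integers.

After move 1 (R):
13 12  3 10
 1  4  8  9
 5 14  2 15
 7  6  0 11

After move 2 (U):
13 12  3 10
 1  4  8  9
 5 14  0 15
 7  6  2 11

After move 3 (L):
13 12  3 10
 1  4  8  9
 5  0 14 15
 7  6  2 11

After move 4 (L):
13 12  3 10
 1  4  8  9
 0  5 14 15
 7  6  2 11

Answer: 13 12  3 10
 1  4  8  9
 0  5 14 15
 7  6  2 11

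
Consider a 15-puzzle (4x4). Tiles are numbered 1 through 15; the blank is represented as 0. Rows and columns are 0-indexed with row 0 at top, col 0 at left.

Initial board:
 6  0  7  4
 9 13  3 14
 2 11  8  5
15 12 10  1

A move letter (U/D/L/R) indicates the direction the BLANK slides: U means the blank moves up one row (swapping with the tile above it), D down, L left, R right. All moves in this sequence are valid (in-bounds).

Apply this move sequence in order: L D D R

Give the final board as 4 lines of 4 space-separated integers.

After move 1 (L):
 0  6  7  4
 9 13  3 14
 2 11  8  5
15 12 10  1

After move 2 (D):
 9  6  7  4
 0 13  3 14
 2 11  8  5
15 12 10  1

After move 3 (D):
 9  6  7  4
 2 13  3 14
 0 11  8  5
15 12 10  1

After move 4 (R):
 9  6  7  4
 2 13  3 14
11  0  8  5
15 12 10  1

Answer:  9  6  7  4
 2 13  3 14
11  0  8  5
15 12 10  1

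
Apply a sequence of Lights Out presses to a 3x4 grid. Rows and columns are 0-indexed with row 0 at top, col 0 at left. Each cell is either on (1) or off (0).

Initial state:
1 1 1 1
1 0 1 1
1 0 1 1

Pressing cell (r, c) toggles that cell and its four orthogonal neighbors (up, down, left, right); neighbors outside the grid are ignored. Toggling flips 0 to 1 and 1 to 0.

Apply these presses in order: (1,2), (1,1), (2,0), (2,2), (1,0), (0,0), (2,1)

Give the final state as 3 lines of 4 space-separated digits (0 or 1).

Answer: 1 1 0 1
1 0 0 0
0 0 0 0

Derivation:
After press 1 at (1,2):
1 1 0 1
1 1 0 0
1 0 0 1

After press 2 at (1,1):
1 0 0 1
0 0 1 0
1 1 0 1

After press 3 at (2,0):
1 0 0 1
1 0 1 0
0 0 0 1

After press 4 at (2,2):
1 0 0 1
1 0 0 0
0 1 1 0

After press 5 at (1,0):
0 0 0 1
0 1 0 0
1 1 1 0

After press 6 at (0,0):
1 1 0 1
1 1 0 0
1 1 1 0

After press 7 at (2,1):
1 1 0 1
1 0 0 0
0 0 0 0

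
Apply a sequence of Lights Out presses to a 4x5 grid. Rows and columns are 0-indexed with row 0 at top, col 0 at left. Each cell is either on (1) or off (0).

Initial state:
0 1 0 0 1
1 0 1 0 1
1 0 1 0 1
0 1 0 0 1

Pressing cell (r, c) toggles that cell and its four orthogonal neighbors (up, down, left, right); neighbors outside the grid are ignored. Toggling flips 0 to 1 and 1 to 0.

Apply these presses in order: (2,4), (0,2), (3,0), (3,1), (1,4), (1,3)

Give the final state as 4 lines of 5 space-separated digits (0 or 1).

After press 1 at (2,4):
0 1 0 0 1
1 0 1 0 0
1 0 1 1 0
0 1 0 0 0

After press 2 at (0,2):
0 0 1 1 1
1 0 0 0 0
1 0 1 1 0
0 1 0 0 0

After press 3 at (3,0):
0 0 1 1 1
1 0 0 0 0
0 0 1 1 0
1 0 0 0 0

After press 4 at (3,1):
0 0 1 1 1
1 0 0 0 0
0 1 1 1 0
0 1 1 0 0

After press 5 at (1,4):
0 0 1 1 0
1 0 0 1 1
0 1 1 1 1
0 1 1 0 0

After press 6 at (1,3):
0 0 1 0 0
1 0 1 0 0
0 1 1 0 1
0 1 1 0 0

Answer: 0 0 1 0 0
1 0 1 0 0
0 1 1 0 1
0 1 1 0 0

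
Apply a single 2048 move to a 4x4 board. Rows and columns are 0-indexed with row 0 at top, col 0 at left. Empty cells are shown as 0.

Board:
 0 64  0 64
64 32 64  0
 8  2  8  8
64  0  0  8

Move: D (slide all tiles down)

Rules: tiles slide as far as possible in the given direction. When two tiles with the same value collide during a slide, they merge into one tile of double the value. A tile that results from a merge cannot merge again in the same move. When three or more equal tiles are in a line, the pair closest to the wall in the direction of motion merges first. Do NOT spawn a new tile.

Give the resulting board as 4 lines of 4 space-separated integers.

Answer:  0  0  0  0
64 64  0  0
 8 32 64 64
64  2  8 16

Derivation:
Slide down:
col 0: [0, 64, 8, 64] -> [0, 64, 8, 64]
col 1: [64, 32, 2, 0] -> [0, 64, 32, 2]
col 2: [0, 64, 8, 0] -> [0, 0, 64, 8]
col 3: [64, 0, 8, 8] -> [0, 0, 64, 16]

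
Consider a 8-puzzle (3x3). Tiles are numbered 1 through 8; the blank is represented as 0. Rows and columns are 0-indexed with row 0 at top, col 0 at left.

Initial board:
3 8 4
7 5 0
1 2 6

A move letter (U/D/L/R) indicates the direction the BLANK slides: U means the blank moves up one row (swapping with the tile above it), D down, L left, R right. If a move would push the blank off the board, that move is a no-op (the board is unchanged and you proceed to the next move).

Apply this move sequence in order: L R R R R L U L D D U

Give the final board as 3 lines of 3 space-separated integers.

Answer: 7 3 4
0 8 5
1 2 6

Derivation:
After move 1 (L):
3 8 4
7 0 5
1 2 6

After move 2 (R):
3 8 4
7 5 0
1 2 6

After move 3 (R):
3 8 4
7 5 0
1 2 6

After move 4 (R):
3 8 4
7 5 0
1 2 6

After move 5 (R):
3 8 4
7 5 0
1 2 6

After move 6 (L):
3 8 4
7 0 5
1 2 6

After move 7 (U):
3 0 4
7 8 5
1 2 6

After move 8 (L):
0 3 4
7 8 5
1 2 6

After move 9 (D):
7 3 4
0 8 5
1 2 6

After move 10 (D):
7 3 4
1 8 5
0 2 6

After move 11 (U):
7 3 4
0 8 5
1 2 6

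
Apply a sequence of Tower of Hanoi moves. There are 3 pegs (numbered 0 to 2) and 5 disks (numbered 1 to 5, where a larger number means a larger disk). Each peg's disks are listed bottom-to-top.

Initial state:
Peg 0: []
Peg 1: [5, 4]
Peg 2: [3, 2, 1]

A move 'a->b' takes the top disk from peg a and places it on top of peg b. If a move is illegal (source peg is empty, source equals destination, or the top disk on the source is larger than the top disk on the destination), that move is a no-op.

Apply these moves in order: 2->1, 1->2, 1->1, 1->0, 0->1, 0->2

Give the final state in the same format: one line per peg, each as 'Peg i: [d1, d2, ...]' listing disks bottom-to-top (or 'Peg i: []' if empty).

Answer: Peg 0: []
Peg 1: [5, 4]
Peg 2: [3, 2, 1]

Derivation:
After move 1 (2->1):
Peg 0: []
Peg 1: [5, 4, 1]
Peg 2: [3, 2]

After move 2 (1->2):
Peg 0: []
Peg 1: [5, 4]
Peg 2: [3, 2, 1]

After move 3 (1->1):
Peg 0: []
Peg 1: [5, 4]
Peg 2: [3, 2, 1]

After move 4 (1->0):
Peg 0: [4]
Peg 1: [5]
Peg 2: [3, 2, 1]

After move 5 (0->1):
Peg 0: []
Peg 1: [5, 4]
Peg 2: [3, 2, 1]

After move 6 (0->2):
Peg 0: []
Peg 1: [5, 4]
Peg 2: [3, 2, 1]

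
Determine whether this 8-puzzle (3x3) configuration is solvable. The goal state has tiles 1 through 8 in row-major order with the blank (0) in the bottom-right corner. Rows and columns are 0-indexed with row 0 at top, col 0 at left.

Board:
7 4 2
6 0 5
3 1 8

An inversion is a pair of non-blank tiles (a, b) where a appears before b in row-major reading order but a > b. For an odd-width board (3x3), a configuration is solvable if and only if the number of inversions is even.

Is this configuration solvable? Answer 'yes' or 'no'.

Answer: yes

Derivation:
Inversions (pairs i<j in row-major order where tile[i] > tile[j] > 0): 16
16 is even, so the puzzle is solvable.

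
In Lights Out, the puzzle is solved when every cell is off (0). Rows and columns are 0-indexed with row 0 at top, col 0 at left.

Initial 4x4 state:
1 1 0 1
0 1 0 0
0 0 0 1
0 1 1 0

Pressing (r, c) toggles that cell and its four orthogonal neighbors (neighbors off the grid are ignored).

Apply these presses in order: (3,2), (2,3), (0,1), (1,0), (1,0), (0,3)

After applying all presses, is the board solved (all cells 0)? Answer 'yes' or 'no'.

After press 1 at (3,2):
1 1 0 1
0 1 0 0
0 0 1 1
0 0 0 1

After press 2 at (2,3):
1 1 0 1
0 1 0 1
0 0 0 0
0 0 0 0

After press 3 at (0,1):
0 0 1 1
0 0 0 1
0 0 0 0
0 0 0 0

After press 4 at (1,0):
1 0 1 1
1 1 0 1
1 0 0 0
0 0 0 0

After press 5 at (1,0):
0 0 1 1
0 0 0 1
0 0 0 0
0 0 0 0

After press 6 at (0,3):
0 0 0 0
0 0 0 0
0 0 0 0
0 0 0 0

Lights still on: 0

Answer: yes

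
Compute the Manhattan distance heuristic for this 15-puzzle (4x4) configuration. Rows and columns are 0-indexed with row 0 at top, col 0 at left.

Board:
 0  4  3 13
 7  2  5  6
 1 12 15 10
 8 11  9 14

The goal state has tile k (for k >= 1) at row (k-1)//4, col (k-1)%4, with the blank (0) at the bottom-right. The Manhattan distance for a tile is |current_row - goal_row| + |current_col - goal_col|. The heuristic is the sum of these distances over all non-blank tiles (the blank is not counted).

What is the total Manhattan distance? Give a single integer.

Tile 4: (0,1)->(0,3) = 2
Tile 3: (0,2)->(0,2) = 0
Tile 13: (0,3)->(3,0) = 6
Tile 7: (1,0)->(1,2) = 2
Tile 2: (1,1)->(0,1) = 1
Tile 5: (1,2)->(1,0) = 2
Tile 6: (1,3)->(1,1) = 2
Tile 1: (2,0)->(0,0) = 2
Tile 12: (2,1)->(2,3) = 2
Tile 15: (2,2)->(3,2) = 1
Tile 10: (2,3)->(2,1) = 2
Tile 8: (3,0)->(1,3) = 5
Tile 11: (3,1)->(2,2) = 2
Tile 9: (3,2)->(2,0) = 3
Tile 14: (3,3)->(3,1) = 2
Sum: 2 + 0 + 6 + 2 + 1 + 2 + 2 + 2 + 2 + 1 + 2 + 5 + 2 + 3 + 2 = 34

Answer: 34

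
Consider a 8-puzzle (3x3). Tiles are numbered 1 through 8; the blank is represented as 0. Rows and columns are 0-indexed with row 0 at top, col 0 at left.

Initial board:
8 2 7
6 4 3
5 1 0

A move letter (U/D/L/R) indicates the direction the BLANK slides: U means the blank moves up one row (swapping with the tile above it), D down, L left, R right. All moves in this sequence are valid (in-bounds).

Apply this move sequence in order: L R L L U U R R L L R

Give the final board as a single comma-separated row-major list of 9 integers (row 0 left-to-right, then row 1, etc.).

Answer: 2, 0, 7, 8, 4, 3, 6, 5, 1

Derivation:
After move 1 (L):
8 2 7
6 4 3
5 0 1

After move 2 (R):
8 2 7
6 4 3
5 1 0

After move 3 (L):
8 2 7
6 4 3
5 0 1

After move 4 (L):
8 2 7
6 4 3
0 5 1

After move 5 (U):
8 2 7
0 4 3
6 5 1

After move 6 (U):
0 2 7
8 4 3
6 5 1

After move 7 (R):
2 0 7
8 4 3
6 5 1

After move 8 (R):
2 7 0
8 4 3
6 5 1

After move 9 (L):
2 0 7
8 4 3
6 5 1

After move 10 (L):
0 2 7
8 4 3
6 5 1

After move 11 (R):
2 0 7
8 4 3
6 5 1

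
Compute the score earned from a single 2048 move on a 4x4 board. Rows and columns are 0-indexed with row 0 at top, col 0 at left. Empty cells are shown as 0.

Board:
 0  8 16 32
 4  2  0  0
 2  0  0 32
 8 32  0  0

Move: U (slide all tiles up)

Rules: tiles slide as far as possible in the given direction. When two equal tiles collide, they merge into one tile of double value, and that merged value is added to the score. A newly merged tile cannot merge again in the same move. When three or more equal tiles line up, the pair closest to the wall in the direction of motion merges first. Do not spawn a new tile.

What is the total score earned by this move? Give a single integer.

Slide up:
col 0: [0, 4, 2, 8] -> [4, 2, 8, 0]  score +0 (running 0)
col 1: [8, 2, 0, 32] -> [8, 2, 32, 0]  score +0 (running 0)
col 2: [16, 0, 0, 0] -> [16, 0, 0, 0]  score +0 (running 0)
col 3: [32, 0, 32, 0] -> [64, 0, 0, 0]  score +64 (running 64)
Board after move:
 4  8 16 64
 2  2  0  0
 8 32  0  0
 0  0  0  0

Answer: 64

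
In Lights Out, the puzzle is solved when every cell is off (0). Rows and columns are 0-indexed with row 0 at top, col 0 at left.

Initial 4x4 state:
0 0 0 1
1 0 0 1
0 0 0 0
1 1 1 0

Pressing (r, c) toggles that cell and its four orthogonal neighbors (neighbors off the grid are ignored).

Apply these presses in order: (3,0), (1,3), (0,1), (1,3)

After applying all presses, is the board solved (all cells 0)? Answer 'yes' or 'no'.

After press 1 at (3,0):
0 0 0 1
1 0 0 1
1 0 0 0
0 0 1 0

After press 2 at (1,3):
0 0 0 0
1 0 1 0
1 0 0 1
0 0 1 0

After press 3 at (0,1):
1 1 1 0
1 1 1 0
1 0 0 1
0 0 1 0

After press 4 at (1,3):
1 1 1 1
1 1 0 1
1 0 0 0
0 0 1 0

Lights still on: 9

Answer: no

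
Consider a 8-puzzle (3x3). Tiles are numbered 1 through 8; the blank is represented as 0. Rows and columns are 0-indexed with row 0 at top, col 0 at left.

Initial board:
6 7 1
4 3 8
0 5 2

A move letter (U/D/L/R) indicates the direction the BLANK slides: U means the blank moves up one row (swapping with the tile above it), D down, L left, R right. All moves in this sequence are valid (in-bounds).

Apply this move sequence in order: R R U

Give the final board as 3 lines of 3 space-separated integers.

Answer: 6 7 1
4 3 0
5 2 8

Derivation:
After move 1 (R):
6 7 1
4 3 8
5 0 2

After move 2 (R):
6 7 1
4 3 8
5 2 0

After move 3 (U):
6 7 1
4 3 0
5 2 8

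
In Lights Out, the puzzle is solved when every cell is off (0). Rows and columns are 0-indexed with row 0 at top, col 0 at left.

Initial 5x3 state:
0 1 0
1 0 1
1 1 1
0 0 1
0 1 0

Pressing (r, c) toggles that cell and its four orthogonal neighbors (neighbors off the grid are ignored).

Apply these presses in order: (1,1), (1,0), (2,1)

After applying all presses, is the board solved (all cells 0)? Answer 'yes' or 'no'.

After press 1 at (1,1):
0 0 0
0 1 0
1 0 1
0 0 1
0 1 0

After press 2 at (1,0):
1 0 0
1 0 0
0 0 1
0 0 1
0 1 0

After press 3 at (2,1):
1 0 0
1 1 0
1 1 0
0 1 1
0 1 0

Lights still on: 8

Answer: no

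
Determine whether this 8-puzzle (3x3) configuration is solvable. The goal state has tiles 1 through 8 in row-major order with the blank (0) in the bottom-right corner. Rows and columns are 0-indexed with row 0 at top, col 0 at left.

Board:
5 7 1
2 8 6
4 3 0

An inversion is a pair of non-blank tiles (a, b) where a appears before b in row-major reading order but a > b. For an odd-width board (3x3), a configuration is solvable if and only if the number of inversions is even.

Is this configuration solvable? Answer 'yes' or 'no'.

Inversions (pairs i<j in row-major order where tile[i] > tile[j] > 0): 15
15 is odd, so the puzzle is not solvable.

Answer: no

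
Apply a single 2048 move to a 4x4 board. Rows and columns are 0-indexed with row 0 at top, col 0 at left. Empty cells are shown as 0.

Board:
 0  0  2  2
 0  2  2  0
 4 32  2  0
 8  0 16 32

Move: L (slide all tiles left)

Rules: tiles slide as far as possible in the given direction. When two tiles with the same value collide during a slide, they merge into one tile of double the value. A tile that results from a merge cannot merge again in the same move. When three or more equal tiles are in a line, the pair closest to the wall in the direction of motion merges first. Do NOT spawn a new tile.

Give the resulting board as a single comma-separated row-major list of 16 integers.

Slide left:
row 0: [0, 0, 2, 2] -> [4, 0, 0, 0]
row 1: [0, 2, 2, 0] -> [4, 0, 0, 0]
row 2: [4, 32, 2, 0] -> [4, 32, 2, 0]
row 3: [8, 0, 16, 32] -> [8, 16, 32, 0]

Answer: 4, 0, 0, 0, 4, 0, 0, 0, 4, 32, 2, 0, 8, 16, 32, 0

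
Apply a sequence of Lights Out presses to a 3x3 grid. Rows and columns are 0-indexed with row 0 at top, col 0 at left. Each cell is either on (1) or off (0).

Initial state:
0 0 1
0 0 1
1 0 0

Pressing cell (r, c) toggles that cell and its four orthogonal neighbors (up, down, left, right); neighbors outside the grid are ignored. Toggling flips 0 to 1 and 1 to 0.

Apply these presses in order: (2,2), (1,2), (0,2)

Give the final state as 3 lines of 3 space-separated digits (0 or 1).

Answer: 0 1 1
0 1 0
1 1 0

Derivation:
After press 1 at (2,2):
0 0 1
0 0 0
1 1 1

After press 2 at (1,2):
0 0 0
0 1 1
1 1 0

After press 3 at (0,2):
0 1 1
0 1 0
1 1 0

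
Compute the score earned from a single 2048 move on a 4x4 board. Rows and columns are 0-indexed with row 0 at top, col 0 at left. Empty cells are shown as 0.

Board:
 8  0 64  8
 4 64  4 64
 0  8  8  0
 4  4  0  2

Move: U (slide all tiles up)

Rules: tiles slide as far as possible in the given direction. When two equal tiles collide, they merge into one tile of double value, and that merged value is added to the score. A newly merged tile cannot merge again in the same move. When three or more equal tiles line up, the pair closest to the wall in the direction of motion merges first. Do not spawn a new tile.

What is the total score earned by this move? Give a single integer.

Slide up:
col 0: [8, 4, 0, 4] -> [8, 8, 0, 0]  score +8 (running 8)
col 1: [0, 64, 8, 4] -> [64, 8, 4, 0]  score +0 (running 8)
col 2: [64, 4, 8, 0] -> [64, 4, 8, 0]  score +0 (running 8)
col 3: [8, 64, 0, 2] -> [8, 64, 2, 0]  score +0 (running 8)
Board after move:
 8 64 64  8
 8  8  4 64
 0  4  8  2
 0  0  0  0

Answer: 8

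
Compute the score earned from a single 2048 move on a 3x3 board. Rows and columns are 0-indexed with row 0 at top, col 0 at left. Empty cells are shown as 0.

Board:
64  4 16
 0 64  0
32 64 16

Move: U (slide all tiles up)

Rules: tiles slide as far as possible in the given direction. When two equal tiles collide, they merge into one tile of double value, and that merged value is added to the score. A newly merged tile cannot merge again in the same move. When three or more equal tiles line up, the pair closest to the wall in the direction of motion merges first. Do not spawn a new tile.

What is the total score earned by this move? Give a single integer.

Slide up:
col 0: [64, 0, 32] -> [64, 32, 0]  score +0 (running 0)
col 1: [4, 64, 64] -> [4, 128, 0]  score +128 (running 128)
col 2: [16, 0, 16] -> [32, 0, 0]  score +32 (running 160)
Board after move:
 64   4  32
 32 128   0
  0   0   0

Answer: 160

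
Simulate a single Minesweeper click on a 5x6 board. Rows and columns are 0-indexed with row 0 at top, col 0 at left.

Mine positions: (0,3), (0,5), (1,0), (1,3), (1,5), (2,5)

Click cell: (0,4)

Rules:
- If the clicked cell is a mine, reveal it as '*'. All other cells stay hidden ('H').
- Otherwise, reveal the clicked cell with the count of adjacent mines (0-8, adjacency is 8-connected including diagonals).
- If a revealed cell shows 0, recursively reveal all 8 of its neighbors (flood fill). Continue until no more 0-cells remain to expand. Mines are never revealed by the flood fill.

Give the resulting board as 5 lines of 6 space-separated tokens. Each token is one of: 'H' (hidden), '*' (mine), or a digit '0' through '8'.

H H H H 4 H
H H H H H H
H H H H H H
H H H H H H
H H H H H H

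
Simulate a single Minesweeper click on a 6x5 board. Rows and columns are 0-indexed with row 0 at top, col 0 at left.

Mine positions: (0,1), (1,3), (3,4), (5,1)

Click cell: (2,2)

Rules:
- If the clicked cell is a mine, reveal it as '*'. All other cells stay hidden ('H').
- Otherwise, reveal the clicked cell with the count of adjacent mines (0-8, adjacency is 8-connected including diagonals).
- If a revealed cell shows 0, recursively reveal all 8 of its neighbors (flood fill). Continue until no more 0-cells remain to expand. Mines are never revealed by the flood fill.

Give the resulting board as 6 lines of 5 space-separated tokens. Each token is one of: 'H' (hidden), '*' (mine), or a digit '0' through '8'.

H H H H H
H H H H H
H H 1 H H
H H H H H
H H H H H
H H H H H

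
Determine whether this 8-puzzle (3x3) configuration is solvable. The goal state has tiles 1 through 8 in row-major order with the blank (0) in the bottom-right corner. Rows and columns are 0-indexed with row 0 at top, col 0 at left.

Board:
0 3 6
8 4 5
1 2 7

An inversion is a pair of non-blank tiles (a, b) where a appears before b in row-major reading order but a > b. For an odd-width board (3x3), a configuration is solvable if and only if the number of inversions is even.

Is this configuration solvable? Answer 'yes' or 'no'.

Inversions (pairs i<j in row-major order where tile[i] > tile[j] > 0): 15
15 is odd, so the puzzle is not solvable.

Answer: no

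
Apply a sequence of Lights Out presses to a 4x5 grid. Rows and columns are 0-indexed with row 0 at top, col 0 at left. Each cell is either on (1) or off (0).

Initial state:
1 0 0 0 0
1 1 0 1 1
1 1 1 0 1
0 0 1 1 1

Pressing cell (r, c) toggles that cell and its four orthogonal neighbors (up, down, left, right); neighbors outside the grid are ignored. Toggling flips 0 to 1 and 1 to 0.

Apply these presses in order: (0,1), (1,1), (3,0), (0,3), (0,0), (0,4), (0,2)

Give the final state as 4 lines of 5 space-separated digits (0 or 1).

After press 1 at (0,1):
0 1 1 0 0
1 0 0 1 1
1 1 1 0 1
0 0 1 1 1

After press 2 at (1,1):
0 0 1 0 0
0 1 1 1 1
1 0 1 0 1
0 0 1 1 1

After press 3 at (3,0):
0 0 1 0 0
0 1 1 1 1
0 0 1 0 1
1 1 1 1 1

After press 4 at (0,3):
0 0 0 1 1
0 1 1 0 1
0 0 1 0 1
1 1 1 1 1

After press 5 at (0,0):
1 1 0 1 1
1 1 1 0 1
0 0 1 0 1
1 1 1 1 1

After press 6 at (0,4):
1 1 0 0 0
1 1 1 0 0
0 0 1 0 1
1 1 1 1 1

After press 7 at (0,2):
1 0 1 1 0
1 1 0 0 0
0 0 1 0 1
1 1 1 1 1

Answer: 1 0 1 1 0
1 1 0 0 0
0 0 1 0 1
1 1 1 1 1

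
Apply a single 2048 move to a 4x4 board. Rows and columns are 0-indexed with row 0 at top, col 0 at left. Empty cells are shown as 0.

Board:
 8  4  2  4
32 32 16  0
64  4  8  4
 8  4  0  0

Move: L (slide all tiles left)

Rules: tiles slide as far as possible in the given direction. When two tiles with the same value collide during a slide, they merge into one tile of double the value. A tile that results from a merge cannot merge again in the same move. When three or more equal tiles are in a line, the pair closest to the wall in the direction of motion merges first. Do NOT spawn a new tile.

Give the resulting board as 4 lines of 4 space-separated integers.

Answer:  8  4  2  4
64 16  0  0
64  4  8  4
 8  4  0  0

Derivation:
Slide left:
row 0: [8, 4, 2, 4] -> [8, 4, 2, 4]
row 1: [32, 32, 16, 0] -> [64, 16, 0, 0]
row 2: [64, 4, 8, 4] -> [64, 4, 8, 4]
row 3: [8, 4, 0, 0] -> [8, 4, 0, 0]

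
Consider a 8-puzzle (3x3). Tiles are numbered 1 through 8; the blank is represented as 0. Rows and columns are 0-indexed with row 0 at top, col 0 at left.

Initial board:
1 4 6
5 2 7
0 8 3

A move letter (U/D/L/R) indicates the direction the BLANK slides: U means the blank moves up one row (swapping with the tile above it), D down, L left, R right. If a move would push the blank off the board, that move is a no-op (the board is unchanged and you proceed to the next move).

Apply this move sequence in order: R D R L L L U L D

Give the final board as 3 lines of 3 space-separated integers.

Answer: 1 4 6
5 2 7
0 8 3

Derivation:
After move 1 (R):
1 4 6
5 2 7
8 0 3

After move 2 (D):
1 4 6
5 2 7
8 0 3

After move 3 (R):
1 4 6
5 2 7
8 3 0

After move 4 (L):
1 4 6
5 2 7
8 0 3

After move 5 (L):
1 4 6
5 2 7
0 8 3

After move 6 (L):
1 4 6
5 2 7
0 8 3

After move 7 (U):
1 4 6
0 2 7
5 8 3

After move 8 (L):
1 4 6
0 2 7
5 8 3

After move 9 (D):
1 4 6
5 2 7
0 8 3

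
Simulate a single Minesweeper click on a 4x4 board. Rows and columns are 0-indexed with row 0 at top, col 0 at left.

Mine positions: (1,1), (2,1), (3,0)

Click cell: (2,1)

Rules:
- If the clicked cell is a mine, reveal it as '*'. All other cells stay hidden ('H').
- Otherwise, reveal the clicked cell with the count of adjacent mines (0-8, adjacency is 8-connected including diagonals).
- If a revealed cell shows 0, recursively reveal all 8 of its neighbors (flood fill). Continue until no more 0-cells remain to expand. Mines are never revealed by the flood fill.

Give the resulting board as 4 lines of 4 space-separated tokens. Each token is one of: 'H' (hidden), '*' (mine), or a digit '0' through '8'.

H H H H
H H H H
H * H H
H H H H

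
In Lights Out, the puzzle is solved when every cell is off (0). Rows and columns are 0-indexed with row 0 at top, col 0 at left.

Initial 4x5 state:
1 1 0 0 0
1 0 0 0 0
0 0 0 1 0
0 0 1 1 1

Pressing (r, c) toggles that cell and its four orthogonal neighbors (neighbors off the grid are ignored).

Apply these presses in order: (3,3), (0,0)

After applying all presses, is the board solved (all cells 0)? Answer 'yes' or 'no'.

After press 1 at (3,3):
1 1 0 0 0
1 0 0 0 0
0 0 0 0 0
0 0 0 0 0

After press 2 at (0,0):
0 0 0 0 0
0 0 0 0 0
0 0 0 0 0
0 0 0 0 0

Lights still on: 0

Answer: yes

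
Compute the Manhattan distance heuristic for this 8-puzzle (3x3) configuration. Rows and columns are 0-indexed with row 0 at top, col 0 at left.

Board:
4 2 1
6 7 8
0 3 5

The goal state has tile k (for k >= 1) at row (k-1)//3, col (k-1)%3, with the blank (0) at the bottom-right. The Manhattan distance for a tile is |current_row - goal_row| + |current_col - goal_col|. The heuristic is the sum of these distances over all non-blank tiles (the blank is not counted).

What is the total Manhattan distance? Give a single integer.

Answer: 14

Derivation:
Tile 4: at (0,0), goal (1,0), distance |0-1|+|0-0| = 1
Tile 2: at (0,1), goal (0,1), distance |0-0|+|1-1| = 0
Tile 1: at (0,2), goal (0,0), distance |0-0|+|2-0| = 2
Tile 6: at (1,0), goal (1,2), distance |1-1|+|0-2| = 2
Tile 7: at (1,1), goal (2,0), distance |1-2|+|1-0| = 2
Tile 8: at (1,2), goal (2,1), distance |1-2|+|2-1| = 2
Tile 3: at (2,1), goal (0,2), distance |2-0|+|1-2| = 3
Tile 5: at (2,2), goal (1,1), distance |2-1|+|2-1| = 2
Sum: 1 + 0 + 2 + 2 + 2 + 2 + 3 + 2 = 14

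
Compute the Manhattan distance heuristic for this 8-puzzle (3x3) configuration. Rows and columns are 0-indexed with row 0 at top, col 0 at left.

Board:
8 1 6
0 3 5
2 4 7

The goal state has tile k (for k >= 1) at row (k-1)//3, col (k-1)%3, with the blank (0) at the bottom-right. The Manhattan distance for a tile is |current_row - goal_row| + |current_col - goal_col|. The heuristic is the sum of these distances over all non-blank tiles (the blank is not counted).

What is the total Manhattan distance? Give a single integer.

Answer: 15

Derivation:
Tile 8: at (0,0), goal (2,1), distance |0-2|+|0-1| = 3
Tile 1: at (0,1), goal (0,0), distance |0-0|+|1-0| = 1
Tile 6: at (0,2), goal (1,2), distance |0-1|+|2-2| = 1
Tile 3: at (1,1), goal (0,2), distance |1-0|+|1-2| = 2
Tile 5: at (1,2), goal (1,1), distance |1-1|+|2-1| = 1
Tile 2: at (2,0), goal (0,1), distance |2-0|+|0-1| = 3
Tile 4: at (2,1), goal (1,0), distance |2-1|+|1-0| = 2
Tile 7: at (2,2), goal (2,0), distance |2-2|+|2-0| = 2
Sum: 3 + 1 + 1 + 2 + 1 + 3 + 2 + 2 = 15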